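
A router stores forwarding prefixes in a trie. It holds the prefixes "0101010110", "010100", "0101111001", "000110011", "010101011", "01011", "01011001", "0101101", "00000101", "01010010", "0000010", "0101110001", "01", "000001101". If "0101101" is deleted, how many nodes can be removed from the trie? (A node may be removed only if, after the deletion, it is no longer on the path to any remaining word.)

A node on "0101101"'s path can go only if nothing else ends at it or branches off below it.
The suffix "1" (1 node) is used only by "0101101"; the node for "010110" still has the child "0", so pruning stops there.
Nodes removed: 1

1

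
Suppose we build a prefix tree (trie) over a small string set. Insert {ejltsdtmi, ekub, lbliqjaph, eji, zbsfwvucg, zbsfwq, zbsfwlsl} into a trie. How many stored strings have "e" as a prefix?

Traverse to the node for "e", then collect every word in that subtree.
Words under "e": eji, ejltsdtmi, ekub
Count: 3

3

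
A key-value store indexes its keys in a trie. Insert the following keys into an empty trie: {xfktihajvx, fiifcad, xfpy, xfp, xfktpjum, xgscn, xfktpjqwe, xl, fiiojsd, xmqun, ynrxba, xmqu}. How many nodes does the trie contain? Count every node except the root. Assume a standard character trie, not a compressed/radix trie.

45

For each word, the new-node count is its length minus the longest prefix already in the trie:
  "xfktihajvx" → 10 new (x, f, k, t, i, h, a, j, v, x)
  "fiifcad" → 7 new (f, i, i, f, c, a, d)
  "xfpy" → prefix "xf" already present; 2 new (p, y)
  "xfp" → prefix "xfp" already present; 0 new (none)
  "xfktpjum" → prefix "xfkt" already present; 4 new (p, j, u, m)
  "xgscn" → prefix "x" already present; 4 new (g, s, c, n)
  "xfktpjqwe" → prefix "xfktpj" already present; 3 new (q, w, e)
  "xl" → prefix "x" already present; 1 new (l)
  "fiiojsd" → prefix "fii" already present; 4 new (o, j, s, d)
  "xmqun" → prefix "x" already present; 4 new (m, q, u, n)
  "ynrxba" → 6 new (y, n, r, x, b, a)
  "xmqu" → prefix "xmqu" already present; 0 new (none)
Total nodes = 10 + 7 + 2 + 0 + 4 + 4 + 3 + 1 + 4 + 4 + 6 + 0 = 45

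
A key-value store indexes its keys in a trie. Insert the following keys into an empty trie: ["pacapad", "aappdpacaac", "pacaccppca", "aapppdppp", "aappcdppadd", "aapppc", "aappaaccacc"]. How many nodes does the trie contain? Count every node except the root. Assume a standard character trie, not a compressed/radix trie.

44

Insert word by word; a character creates a node only if that edge doesn't already exist:
  "pacapad" → 7 new (p, a, c, a, p, a, d)
  "aappdpacaac" → 11 new (a, a, p, p, d, p, a, c, a, a, c)
  "pacaccppca" → prefix "paca" already present; 6 new (c, c, p, p, c, a)
  "aapppdppp" → prefix "aapp" already present; 5 new (p, d, p, p, p)
  "aappcdppadd" → prefix "aapp" already present; 7 new (c, d, p, p, a, d, d)
  "aapppc" → prefix "aappp" already present; 1 new (c)
  "aappaaccacc" → prefix "aapp" already present; 7 new (a, a, c, c, a, c, c)
Total nodes = 7 + 11 + 6 + 5 + 7 + 1 + 7 = 44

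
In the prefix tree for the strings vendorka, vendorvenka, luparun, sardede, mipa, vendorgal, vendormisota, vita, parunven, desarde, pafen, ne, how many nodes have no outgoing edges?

Leaves are exactly the stored words that no other stored word extends.
Those words: "desarde", "luparun", "mipa", "ne", "pafen", "parunven", "sardede", "vendorgal", "vendorka", "vendormisota", "vendorvenka", "vita"
Leaf count: 12

12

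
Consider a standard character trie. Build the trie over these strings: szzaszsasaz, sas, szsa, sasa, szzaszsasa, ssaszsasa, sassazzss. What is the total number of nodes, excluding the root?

30

For each word, the new-node count is its length minus the longest prefix already in the trie:
  "szzaszsasaz" → 11 new (s, z, z, a, s, z, s, a, s, a, z)
  "sas" → prefix "s" already present; 2 new (a, s)
  "szsa" → prefix "sz" already present; 2 new (s, a)
  "sasa" → prefix "sas" already present; 1 new (a)
  "szzaszsasa" → prefix "szzaszsasa" already present; 0 new (none)
  "ssaszsasa" → prefix "s" already present; 8 new (s, a, s, z, s, a, s, a)
  "sassazzss" → prefix "sas" already present; 6 new (s, a, z, z, s, s)
Total nodes = 11 + 2 + 2 + 1 + 0 + 8 + 6 = 30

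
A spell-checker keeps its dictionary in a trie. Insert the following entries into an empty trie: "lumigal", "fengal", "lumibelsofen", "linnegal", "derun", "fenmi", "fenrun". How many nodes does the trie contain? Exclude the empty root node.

38

Trace insertions, counting only characters that open a new branch:
  "lumigal" → 7 new (l, u, m, i, g, a, l)
  "fengal" → 6 new (f, e, n, g, a, l)
  "lumibelsofen" → prefix "lumi" already present; 8 new (b, e, l, s, o, f, e, n)
  "linnegal" → prefix "l" already present; 7 new (i, n, n, e, g, a, l)
  "derun" → 5 new (d, e, r, u, n)
  "fenmi" → prefix "fen" already present; 2 new (m, i)
  "fenrun" → prefix "fen" already present; 3 new (r, u, n)
Total nodes = 7 + 6 + 8 + 7 + 5 + 2 + 3 = 38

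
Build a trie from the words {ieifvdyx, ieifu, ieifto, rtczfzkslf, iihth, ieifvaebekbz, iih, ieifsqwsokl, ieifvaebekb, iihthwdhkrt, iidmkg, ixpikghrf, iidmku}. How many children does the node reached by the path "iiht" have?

1

Walk "iiht" from the root, arriving at one node.
Distinct next characters after "iiht": h.
That node has 1 child edge.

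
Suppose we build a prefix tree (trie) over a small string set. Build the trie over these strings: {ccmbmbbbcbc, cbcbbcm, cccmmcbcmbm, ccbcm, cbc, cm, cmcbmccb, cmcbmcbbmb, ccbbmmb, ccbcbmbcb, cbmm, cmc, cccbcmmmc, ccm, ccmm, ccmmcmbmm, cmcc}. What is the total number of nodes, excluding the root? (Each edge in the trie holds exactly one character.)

Count nodes per top-level branch (shared prefixes stored once):
  'c'-branch (cbc, cbcbbcm, cbmm, ccbbmmb, ccbcbmbcb, ccbcm, cccbcmmmc, cccmmcbcmbm, ccm, ccmbmbbbcbc, ccmm, ccmmcmbmm, cm, cmc, cmcbmcbbmb, cmcbmccb, cmcc): 64 nodes
Sum: 64

64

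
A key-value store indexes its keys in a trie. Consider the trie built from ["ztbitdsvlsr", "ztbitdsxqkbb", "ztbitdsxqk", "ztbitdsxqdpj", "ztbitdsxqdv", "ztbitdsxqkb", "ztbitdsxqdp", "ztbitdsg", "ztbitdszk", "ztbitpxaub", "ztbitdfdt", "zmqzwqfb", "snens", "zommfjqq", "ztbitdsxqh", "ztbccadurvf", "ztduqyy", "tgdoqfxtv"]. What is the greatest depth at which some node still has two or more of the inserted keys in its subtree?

Look for the deepest trie node that still has at least two words in its subtree.
"ztbitdsxqdp" and "ztbitdsxqdpj" agree on "ztbitdsxqdp" (11 characters) before diverging; nothing deeper is shared.
Longest shared-prefix length: 11

11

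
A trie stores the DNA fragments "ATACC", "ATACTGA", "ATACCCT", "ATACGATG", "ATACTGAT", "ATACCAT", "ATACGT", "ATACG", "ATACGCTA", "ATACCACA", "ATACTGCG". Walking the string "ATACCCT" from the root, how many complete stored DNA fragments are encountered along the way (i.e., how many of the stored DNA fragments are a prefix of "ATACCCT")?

2

Walk "ATACCCT" from the root; an end-of-word marker is hit whenever a stored word is a prefix of "ATACCCT".
Prefixes of the query that are stored words: "ATACC", "ATACCCT"
Count: 2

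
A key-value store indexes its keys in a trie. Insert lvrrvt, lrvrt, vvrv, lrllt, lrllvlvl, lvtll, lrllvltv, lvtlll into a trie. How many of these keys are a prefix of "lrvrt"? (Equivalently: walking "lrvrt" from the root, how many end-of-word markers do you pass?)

1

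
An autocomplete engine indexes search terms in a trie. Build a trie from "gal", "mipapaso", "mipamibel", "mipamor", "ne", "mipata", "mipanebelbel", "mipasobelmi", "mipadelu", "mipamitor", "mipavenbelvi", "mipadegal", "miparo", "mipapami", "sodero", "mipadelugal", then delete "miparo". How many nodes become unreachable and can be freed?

After clearing the end-marker at "miparo", prune upward until reaching a node still needed by another word.
The suffix "ro" (2 nodes) is used only by "miparo"; the node for "mipa" still has the child "p", so pruning stops there.
Nodes removed: 2

2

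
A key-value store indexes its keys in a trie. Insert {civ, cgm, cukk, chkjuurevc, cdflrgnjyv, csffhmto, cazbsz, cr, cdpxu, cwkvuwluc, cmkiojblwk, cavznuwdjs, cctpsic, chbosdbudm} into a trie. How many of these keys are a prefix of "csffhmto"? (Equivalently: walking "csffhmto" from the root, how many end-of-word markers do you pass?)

1

Traverse "csffhmto" character by character; count nodes along the way that are marked as word ends.
Prefixes of the query that are stored words: "csffhmto"
Count: 1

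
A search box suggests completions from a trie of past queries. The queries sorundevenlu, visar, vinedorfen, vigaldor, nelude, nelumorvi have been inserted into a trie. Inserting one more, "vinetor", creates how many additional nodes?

The longest prefix of "vinetor" already in the trie is "vine" (length 4).
Each of the 3 remaining characters creates one node.

3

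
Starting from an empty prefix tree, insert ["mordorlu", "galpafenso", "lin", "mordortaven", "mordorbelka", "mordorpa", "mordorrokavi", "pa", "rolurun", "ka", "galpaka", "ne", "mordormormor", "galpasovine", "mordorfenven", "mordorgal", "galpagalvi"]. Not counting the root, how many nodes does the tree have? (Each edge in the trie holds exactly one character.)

80

Trace insertions, counting only characters that open a new branch:
  "mordorlu" → 8 new (m, o, r, d, o, r, l, u)
  "galpafenso" → 10 new (g, a, l, p, a, f, e, n, s, o)
  "lin" → 3 new (l, i, n)
  "mordortaven" → prefix "mordor" already present; 5 new (t, a, v, e, n)
  "mordorbelka" → prefix "mordor" already present; 5 new (b, e, l, k, a)
  "mordorpa" → prefix "mordor" already present; 2 new (p, a)
  "mordorrokavi" → prefix "mordor" already present; 6 new (r, o, k, a, v, i)
  "pa" → 2 new (p, a)
  "rolurun" → 7 new (r, o, l, u, r, u, n)
  "ka" → 2 new (k, a)
  "galpaka" → prefix "galpa" already present; 2 new (k, a)
  "ne" → 2 new (n, e)
  "mordormormor" → prefix "mordor" already present; 6 new (m, o, r, m, o, r)
  "galpasovine" → prefix "galpa" already present; 6 new (s, o, v, i, n, e)
  "mordorfenven" → prefix "mordor" already present; 6 new (f, e, n, v, e, n)
  "mordorgal" → prefix "mordor" already present; 3 new (g, a, l)
  "galpagalvi" → prefix "galpa" already present; 5 new (g, a, l, v, i)
Total nodes = 8 + 10 + 3 + 5 + 5 + 2 + 6 + 2 + 7 + 2 + 2 + 2 + 6 + 6 + 6 + 3 + 5 = 80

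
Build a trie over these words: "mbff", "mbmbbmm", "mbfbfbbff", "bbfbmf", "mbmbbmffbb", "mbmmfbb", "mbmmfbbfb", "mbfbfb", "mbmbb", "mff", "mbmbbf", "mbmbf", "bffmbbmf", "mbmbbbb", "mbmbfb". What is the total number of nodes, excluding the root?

45

For each word, the new-node count is its length minus the longest prefix already in the trie:
  "mbff" → 4 new (m, b, f, f)
  "mbmbbmm" → prefix "mb" already present; 5 new (m, b, b, m, m)
  "mbfbfbbff" → prefix "mbf" already present; 6 new (b, f, b, b, f, f)
  "bbfbmf" → 6 new (b, b, f, b, m, f)
  "mbmbbmffbb" → prefix "mbmbbm" already present; 4 new (f, f, b, b)
  "mbmmfbb" → prefix "mbm" already present; 4 new (m, f, b, b)
  "mbmmfbbfb" → prefix "mbmmfbb" already present; 2 new (f, b)
  "mbfbfb" → prefix "mbfbfb" already present; 0 new (none)
  "mbmbb" → prefix "mbmbb" already present; 0 new (none)
  "mff" → prefix "m" already present; 2 new (f, f)
  "mbmbbf" → prefix "mbmbb" already present; 1 new (f)
  "mbmbf" → prefix "mbmb" already present; 1 new (f)
  "bffmbbmf" → prefix "b" already present; 7 new (f, f, m, b, b, m, f)
  "mbmbbbb" → prefix "mbmbb" already present; 2 new (b, b)
  "mbmbfb" → prefix "mbmbf" already present; 1 new (b)
Total nodes = 4 + 5 + 6 + 6 + 4 + 4 + 2 + 0 + 0 + 2 + 1 + 1 + 7 + 2 + 1 = 45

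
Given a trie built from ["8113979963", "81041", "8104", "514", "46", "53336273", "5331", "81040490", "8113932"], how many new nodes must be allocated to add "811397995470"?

The longest prefix of "811397995470" already in the trie is "81139799" (length 8).
Each of the 4 remaining characters creates one node.

4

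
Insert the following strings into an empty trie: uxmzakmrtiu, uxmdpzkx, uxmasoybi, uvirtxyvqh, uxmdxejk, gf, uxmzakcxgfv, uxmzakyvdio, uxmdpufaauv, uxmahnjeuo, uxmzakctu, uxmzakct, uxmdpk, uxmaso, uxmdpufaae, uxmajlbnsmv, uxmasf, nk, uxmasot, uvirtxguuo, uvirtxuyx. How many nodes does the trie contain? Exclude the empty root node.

81

Trace insertions, counting only characters that open a new branch:
  "uxmzakmrtiu" → 11 new (u, x, m, z, a, k, m, r, t, i, u)
  "uxmdpzkx" → prefix "uxm" already present; 5 new (d, p, z, k, x)
  "uxmasoybi" → prefix "uxm" already present; 6 new (a, s, o, y, b, i)
  "uvirtxyvqh" → prefix "u" already present; 9 new (v, i, r, t, x, y, v, q, h)
  "uxmdxejk" → prefix "uxmd" already present; 4 new (x, e, j, k)
  "gf" → 2 new (g, f)
  "uxmzakcxgfv" → prefix "uxmzak" already present; 5 new (c, x, g, f, v)
  "uxmzakyvdio" → prefix "uxmzak" already present; 5 new (y, v, d, i, o)
  "uxmdpufaauv" → prefix "uxmdp" already present; 6 new (u, f, a, a, u, v)
  "uxmahnjeuo" → prefix "uxma" already present; 6 new (h, n, j, e, u, o)
  "uxmzakctu" → prefix "uxmzakc" already present; 2 new (t, u)
  "uxmzakct" → prefix "uxmzakct" already present; 0 new (none)
  "uxmdpk" → prefix "uxmdp" already present; 1 new (k)
  "uxmaso" → prefix "uxmaso" already present; 0 new (none)
  "uxmdpufaae" → prefix "uxmdpufaa" already present; 1 new (e)
  "uxmajlbnsmv" → prefix "uxma" already present; 7 new (j, l, b, n, s, m, v)
  "uxmasf" → prefix "uxmas" already present; 1 new (f)
  "nk" → 2 new (n, k)
  "uxmasot" → prefix "uxmaso" already present; 1 new (t)
  "uvirtxguuo" → prefix "uvirtx" already present; 4 new (g, u, u, o)
  "uvirtxuyx" → prefix "uvirtx" already present; 3 new (u, y, x)
Total nodes = 11 + 5 + 6 + 9 + 4 + 2 + 5 + 5 + 6 + 6 + 2 + 0 + 1 + 0 + 1 + 7 + 1 + 2 + 1 + 4 + 3 = 81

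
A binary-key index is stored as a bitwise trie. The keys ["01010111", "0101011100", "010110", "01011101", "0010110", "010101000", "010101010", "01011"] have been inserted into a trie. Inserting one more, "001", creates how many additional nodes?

"001" is already a full path in the trie; only an end-marker is added.
No new nodes are needed: 0.

0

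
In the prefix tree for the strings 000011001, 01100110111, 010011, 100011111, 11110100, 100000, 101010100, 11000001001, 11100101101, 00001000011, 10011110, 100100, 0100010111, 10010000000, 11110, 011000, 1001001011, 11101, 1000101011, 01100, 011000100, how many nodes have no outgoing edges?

A leaf is a node with no children — equivalently, the end of a word that is not a proper prefix of any other stored word.
Those words: "00001000011", "000011001", "0100010111", "010011", "011000100", "01100110111", "100000", "1000101011", "100011111", "10010000000", "1001001011", "10011110", "101010100", "11000001001", "11100101101", "11101", "11110100"
Leaf count: 17

17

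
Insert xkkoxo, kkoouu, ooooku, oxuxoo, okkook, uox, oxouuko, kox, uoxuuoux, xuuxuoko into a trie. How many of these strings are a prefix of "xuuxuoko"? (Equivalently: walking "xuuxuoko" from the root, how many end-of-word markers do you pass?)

Check each prefix of "xuuxuoko" against the stored set — each match is an end-marker on the path.
Prefixes of the query that are stored words: "xuuxuoko"
Count: 1

1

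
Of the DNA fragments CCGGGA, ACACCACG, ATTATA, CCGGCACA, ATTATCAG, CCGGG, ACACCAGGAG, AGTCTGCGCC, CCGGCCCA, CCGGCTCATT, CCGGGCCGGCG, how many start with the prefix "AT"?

2

Walk to "AT"; the words in its subtree are exactly those with that prefix.
Matches: "ATTATA", "ATTATCAG"
Count: 2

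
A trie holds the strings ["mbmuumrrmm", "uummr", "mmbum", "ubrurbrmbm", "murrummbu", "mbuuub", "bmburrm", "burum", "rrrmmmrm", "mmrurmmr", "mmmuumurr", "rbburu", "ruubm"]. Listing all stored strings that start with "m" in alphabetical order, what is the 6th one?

murrummbu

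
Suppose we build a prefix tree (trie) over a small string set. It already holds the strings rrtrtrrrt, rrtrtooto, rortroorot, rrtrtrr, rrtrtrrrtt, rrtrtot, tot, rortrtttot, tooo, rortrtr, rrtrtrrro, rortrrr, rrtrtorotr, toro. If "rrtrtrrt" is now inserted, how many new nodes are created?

1

"rrtrtrr" is already a path in the trie; the remaining "t" must be added.
New nodes needed: |"rrtrtrrt"| − 7 = 8 − 7 = 1.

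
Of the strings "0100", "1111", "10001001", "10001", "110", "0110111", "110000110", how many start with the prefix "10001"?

Walk to "10001"; the words in its subtree are exactly those with that prefix.
Matches: "10001", "10001001"
Count: 2

2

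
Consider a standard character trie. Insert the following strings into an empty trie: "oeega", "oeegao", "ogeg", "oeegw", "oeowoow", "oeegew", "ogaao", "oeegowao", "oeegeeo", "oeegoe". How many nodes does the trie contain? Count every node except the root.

27

Trie structure (* marks end of a word):
(root)
└─ o
   ├─ e
   │  ├─ e
   │  │  └─ g
   │  │     ├─ a *
   │  │     │  └─ o *
   │  │     ├─ e
   │  │     │  ├─ e
   │  │     │  │  └─ o *
   │  │     │  └─ w *
   │  │     ├─ o
   │  │     │  ├─ e *
   │  │     │  └─ w
   │  │     │     └─ a
   │  │     │        └─ o *
   │  │     └─ w *
   │  └─ o
   │     └─ w
   │        └─ o
   │           └─ o
   │              └─ w *
   └─ g
      ├─ a
      │  └─ a
      │     └─ o *
      └─ e
         └─ g *
Counting every labelled node above: 27.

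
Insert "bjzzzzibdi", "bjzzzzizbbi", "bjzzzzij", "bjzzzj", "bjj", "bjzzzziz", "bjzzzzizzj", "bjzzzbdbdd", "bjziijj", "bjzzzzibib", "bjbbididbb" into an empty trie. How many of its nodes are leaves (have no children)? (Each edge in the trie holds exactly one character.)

10

A leaf is a node with no children — equivalently, the end of a word that is not a proper prefix of any other stored word.
Those words: "bjbbididbb", "bjj", "bjziijj", "bjzzzbdbdd", "bjzzzj", "bjzzzzibdi", "bjzzzzibib", "bjzzzzij", "bjzzzzizbbi", "bjzzzzizzj"
Leaf count: 10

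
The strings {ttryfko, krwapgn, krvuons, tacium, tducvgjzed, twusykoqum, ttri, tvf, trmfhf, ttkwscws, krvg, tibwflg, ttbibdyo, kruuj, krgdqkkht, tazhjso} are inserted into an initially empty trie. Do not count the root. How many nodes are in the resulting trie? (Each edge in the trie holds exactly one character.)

84

For each word, the new-node count is its length minus the longest prefix already in the trie:
  "ttryfko" → 7 new (t, t, r, y, f, k, o)
  "krwapgn" → 7 new (k, r, w, a, p, g, n)
  "krvuons" → prefix "kr" already present; 5 new (v, u, o, n, s)
  "tacium" → prefix "t" already present; 5 new (a, c, i, u, m)
  "tducvgjzed" → prefix "t" already present; 9 new (d, u, c, v, g, j, z, e, d)
  "twusykoqum" → prefix "t" already present; 9 new (w, u, s, y, k, o, q, u, m)
  "ttri" → prefix "ttr" already present; 1 new (i)
  "tvf" → prefix "t" already present; 2 new (v, f)
  "trmfhf" → prefix "t" already present; 5 new (r, m, f, h, f)
  "ttkwscws" → prefix "tt" already present; 6 new (k, w, s, c, w, s)
  "krvg" → prefix "krv" already present; 1 new (g)
  "tibwflg" → prefix "t" already present; 6 new (i, b, w, f, l, g)
  "ttbibdyo" → prefix "tt" already present; 6 new (b, i, b, d, y, o)
  "kruuj" → prefix "kr" already present; 3 new (u, u, j)
  "krgdqkkht" → prefix "kr" already present; 7 new (g, d, q, k, k, h, t)
  "tazhjso" → prefix "ta" already present; 5 new (z, h, j, s, o)
Total nodes = 7 + 7 + 5 + 5 + 9 + 9 + 1 + 2 + 5 + 6 + 1 + 6 + 6 + 3 + 7 + 5 = 84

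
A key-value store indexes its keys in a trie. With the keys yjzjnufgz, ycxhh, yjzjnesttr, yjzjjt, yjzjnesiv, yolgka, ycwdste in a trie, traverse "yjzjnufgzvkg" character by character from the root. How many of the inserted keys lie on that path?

Walk "yjzjnufgzvkg" from the root; an end-of-word marker is hit whenever a stored word is a prefix of "yjzjnufgzvkg".
Prefixes of the query that are stored words: "yjzjnufgz"
Count: 1

1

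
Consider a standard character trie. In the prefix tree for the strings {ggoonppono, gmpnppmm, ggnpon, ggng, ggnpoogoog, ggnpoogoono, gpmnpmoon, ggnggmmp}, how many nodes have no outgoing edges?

A leaf is a node with no children — equivalently, the end of a word that is not a proper prefix of any other stored word.
Those words: "ggnggmmp", "ggnpon", "ggnpoogoog", "ggnpoogoono", "ggoonppono", "gmpnppmm", "gpmnpmoon"
Leaf count: 7

7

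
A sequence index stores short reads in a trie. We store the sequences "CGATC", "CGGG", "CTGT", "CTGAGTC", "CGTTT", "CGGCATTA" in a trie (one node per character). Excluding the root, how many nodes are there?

22

Insert word by word; a character creates a node only if that edge doesn't already exist:
  "CGATC" → 5 new (C, G, A, T, C)
  "CGGG" → prefix "CG" already present; 2 new (G, G)
  "CTGT" → prefix "C" already present; 3 new (T, G, T)
  "CTGAGTC" → prefix "CTG" already present; 4 new (A, G, T, C)
  "CGTTT" → prefix "CG" already present; 3 new (T, T, T)
  "CGGCATTA" → prefix "CGG" already present; 5 new (C, A, T, T, A)
Total nodes = 5 + 2 + 3 + 4 + 3 + 5 = 22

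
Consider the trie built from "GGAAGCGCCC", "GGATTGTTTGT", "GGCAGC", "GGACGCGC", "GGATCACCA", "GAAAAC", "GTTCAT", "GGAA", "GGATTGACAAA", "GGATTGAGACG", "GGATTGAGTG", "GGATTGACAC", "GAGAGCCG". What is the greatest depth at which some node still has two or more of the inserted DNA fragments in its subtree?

Look for the deepest trie node that still has at least two words in its subtree.
e.g. "GGATTGACAAA" and "GGATTGACAC" share the prefix "GGATTGACA" of length 9; no pair shares a longer one.
Longest shared-prefix length: 9

9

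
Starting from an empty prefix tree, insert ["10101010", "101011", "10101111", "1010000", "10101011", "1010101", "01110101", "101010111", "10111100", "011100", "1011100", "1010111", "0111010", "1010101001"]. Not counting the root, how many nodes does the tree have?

34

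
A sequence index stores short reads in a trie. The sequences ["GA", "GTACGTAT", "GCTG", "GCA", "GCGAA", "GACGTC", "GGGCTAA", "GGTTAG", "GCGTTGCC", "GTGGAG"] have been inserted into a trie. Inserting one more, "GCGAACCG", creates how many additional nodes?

"GCGAA" is already a path in the trie; the remaining "CCG" must be added.
Each of the 3 remaining characters creates one node.

3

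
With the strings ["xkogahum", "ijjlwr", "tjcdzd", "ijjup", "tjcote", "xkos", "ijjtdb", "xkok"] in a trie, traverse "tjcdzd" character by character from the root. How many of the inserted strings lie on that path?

Traverse "tjcdzd" character by character; count nodes along the way that are marked as word ends.
Prefixes of the query that are stored words: "tjcdzd"
Count: 1

1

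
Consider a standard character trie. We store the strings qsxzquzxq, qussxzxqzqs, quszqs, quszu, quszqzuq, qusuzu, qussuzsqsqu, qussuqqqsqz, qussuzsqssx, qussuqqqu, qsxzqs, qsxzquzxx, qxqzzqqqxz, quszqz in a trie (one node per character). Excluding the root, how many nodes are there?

56

Insert word by word; a character creates a node only if that edge doesn't already exist:
  "qsxzquzxq" → 9 new (q, s, x, z, q, u, z, x, q)
  "qussxzxqzqs" → prefix "q" already present; 10 new (u, s, s, x, z, x, q, z, q, s)
  "quszqs" → prefix "qus" already present; 3 new (z, q, s)
  "quszu" → prefix "qusz" already present; 1 new (u)
  "quszqzuq" → prefix "quszq" already present; 3 new (z, u, q)
  "qusuzu" → prefix "qus" already present; 3 new (u, z, u)
  "qussuzsqsqu" → prefix "quss" already present; 7 new (u, z, s, q, s, q, u)
  "qussuqqqsqz" → prefix "qussu" already present; 6 new (q, q, q, s, q, z)
  "qussuzsqssx" → prefix "qussuzsqs" already present; 2 new (s, x)
  "qussuqqqu" → prefix "qussuqqq" already present; 1 new (u)
  "qsxzqs" → prefix "qsxzq" already present; 1 new (s)
  "qsxzquzxx" → prefix "qsxzquzx" already present; 1 new (x)
  "qxqzzqqqxz" → prefix "q" already present; 9 new (x, q, z, z, q, q, q, x, z)
  "quszqz" → prefix "quszqz" already present; 0 new (none)
Total nodes = 9 + 10 + 3 + 1 + 3 + 3 + 7 + 6 + 2 + 1 + 1 + 1 + 9 + 0 = 56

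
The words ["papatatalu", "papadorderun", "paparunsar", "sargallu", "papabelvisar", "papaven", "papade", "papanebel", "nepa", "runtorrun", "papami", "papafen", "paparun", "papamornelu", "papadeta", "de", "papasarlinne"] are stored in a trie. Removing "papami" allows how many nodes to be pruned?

1

After clearing the end-marker at "papami", prune upward until reaching a node still needed by another word.
The suffix "i" (1 node) is used only by "papami"; the node for "papam" still has the child "o", so pruning stops there.
Nodes removed: 1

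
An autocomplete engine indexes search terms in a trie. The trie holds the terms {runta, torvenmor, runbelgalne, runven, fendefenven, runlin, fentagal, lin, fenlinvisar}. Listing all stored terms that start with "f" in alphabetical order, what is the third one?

fentagal

Words with prefix "f", in lexicographic order: "fendefenven", "fenlinvisar", "fentagal"
The 3rd is fentagal.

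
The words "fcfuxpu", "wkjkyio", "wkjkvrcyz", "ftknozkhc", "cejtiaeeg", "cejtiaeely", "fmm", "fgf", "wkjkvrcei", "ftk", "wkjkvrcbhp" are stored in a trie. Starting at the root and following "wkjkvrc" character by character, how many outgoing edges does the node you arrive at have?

The children of the "wkjkvrc" node are the distinct next characters among strings starting with "wkjkvrc".
Distinct next characters after "wkjkvrc": b, e, y.
That node has 3 child edges.

3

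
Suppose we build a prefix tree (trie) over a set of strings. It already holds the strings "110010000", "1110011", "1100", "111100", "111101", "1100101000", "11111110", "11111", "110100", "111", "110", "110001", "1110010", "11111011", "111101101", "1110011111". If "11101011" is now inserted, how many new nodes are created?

4

Walking "11101011" from the root, the first 4 characters ("1110") follow existing edges; "1" is the first miss.
So 8 − 4 = 4 new nodes.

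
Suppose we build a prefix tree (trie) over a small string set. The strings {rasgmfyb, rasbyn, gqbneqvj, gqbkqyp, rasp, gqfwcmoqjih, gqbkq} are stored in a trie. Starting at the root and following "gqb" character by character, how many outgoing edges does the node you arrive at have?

2

The children of the "gqb" node are the distinct next characters among strings starting with "gqb".
Distinct next characters after "gqb": k, n.
That node has 2 child edges.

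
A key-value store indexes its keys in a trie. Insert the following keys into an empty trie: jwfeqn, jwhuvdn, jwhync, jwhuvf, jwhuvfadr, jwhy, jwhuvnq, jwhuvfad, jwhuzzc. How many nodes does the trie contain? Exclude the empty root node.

23

Trace insertions, counting only characters that open a new branch:
  "jwfeqn" → 6 new (j, w, f, e, q, n)
  "jwhuvdn" → prefix "jw" already present; 5 new (h, u, v, d, n)
  "jwhync" → prefix "jwh" already present; 3 new (y, n, c)
  "jwhuvf" → prefix "jwhuv" already present; 1 new (f)
  "jwhuvfadr" → prefix "jwhuvf" already present; 3 new (a, d, r)
  "jwhy" → prefix "jwhy" already present; 0 new (none)
  "jwhuvnq" → prefix "jwhuv" already present; 2 new (n, q)
  "jwhuvfad" → prefix "jwhuvfad" already present; 0 new (none)
  "jwhuzzc" → prefix "jwhu" already present; 3 new (z, z, c)
Total nodes = 6 + 5 + 3 + 1 + 3 + 0 + 2 + 0 + 3 = 23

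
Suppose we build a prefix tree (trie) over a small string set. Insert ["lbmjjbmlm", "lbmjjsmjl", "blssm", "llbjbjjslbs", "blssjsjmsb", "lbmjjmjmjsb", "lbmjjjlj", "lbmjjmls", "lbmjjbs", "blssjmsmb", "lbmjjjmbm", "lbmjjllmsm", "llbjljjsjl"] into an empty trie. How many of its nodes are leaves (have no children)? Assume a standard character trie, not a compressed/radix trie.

A leaf is a node with no children — equivalently, the end of a word that is not a proper prefix of any other stored word.
Those words: "blssjmsmb", "blssjsjmsb", "blssm", "lbmjjbmlm", "lbmjjbs", "lbmjjjlj", "lbmjjjmbm", "lbmjjllmsm", "lbmjjmjmjsb", "lbmjjmls", "lbmjjsmjl", "llbjbjjslbs", "llbjljjsjl"
Leaf count: 13

13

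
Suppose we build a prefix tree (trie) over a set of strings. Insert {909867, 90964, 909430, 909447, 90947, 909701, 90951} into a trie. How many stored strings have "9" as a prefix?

7

Traverse to the node for "9", then collect every word in that subtree.
Matches: "909430", "909447", "90947", "90951", "90964", "909701", "909867"
Count: 7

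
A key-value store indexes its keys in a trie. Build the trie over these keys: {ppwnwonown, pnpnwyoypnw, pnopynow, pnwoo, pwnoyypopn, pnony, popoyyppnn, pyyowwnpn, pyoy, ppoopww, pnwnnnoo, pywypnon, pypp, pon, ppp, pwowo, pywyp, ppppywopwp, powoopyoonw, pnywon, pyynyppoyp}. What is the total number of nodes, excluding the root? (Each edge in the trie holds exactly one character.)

Insert word by word; a character creates a node only if that edge doesn't already exist:
  "ppwnwonown" → 10 new (p, p, w, n, w, o, n, o, w, n)
  "pnpnwyoypnw" → prefix "p" already present; 10 new (n, p, n, w, y, o, y, p, n, w)
  "pnopynow" → prefix "pn" already present; 6 new (o, p, y, n, o, w)
  "pnwoo" → prefix "pn" already present; 3 new (w, o, o)
  "pwnoyypopn" → prefix "p" already present; 9 new (w, n, o, y, y, p, o, p, n)
  "pnony" → prefix "pno" already present; 2 new (n, y)
  "popoyyppnn" → prefix "p" already present; 9 new (o, p, o, y, y, p, p, n, n)
  "pyyowwnpn" → prefix "p" already present; 8 new (y, y, o, w, w, n, p, n)
  "pyoy" → prefix "py" already present; 2 new (o, y)
  "ppoopww" → prefix "pp" already present; 5 new (o, o, p, w, w)
  "pnwnnnoo" → prefix "pnw" already present; 5 new (n, n, n, o, o)
  "pywypnon" → prefix "py" already present; 6 new (w, y, p, n, o, n)
  "pypp" → prefix "py" already present; 2 new (p, p)
  "pon" → prefix "po" already present; 1 new (n)
  "ppp" → prefix "pp" already present; 1 new (p)
  "pwowo" → prefix "pw" already present; 3 new (o, w, o)
  "pywyp" → prefix "pywyp" already present; 0 new (none)
  "ppppywopwp" → prefix "ppp" already present; 7 new (p, y, w, o, p, w, p)
  "powoopyoonw" → prefix "po" already present; 9 new (w, o, o, p, y, o, o, n, w)
  "pnywon" → prefix "pn" already present; 4 new (y, w, o, n)
  "pyynyppoyp" → prefix "pyy" already present; 7 new (n, y, p, p, o, y, p)
Total nodes = 10 + 10 + 6 + 3 + 9 + 2 + 9 + 8 + 2 + 5 + 5 + 6 + 2 + 1 + 1 + 3 + 0 + 7 + 9 + 4 + 7 = 109

109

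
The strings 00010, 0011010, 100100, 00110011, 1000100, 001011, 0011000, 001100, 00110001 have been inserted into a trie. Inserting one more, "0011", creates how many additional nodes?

0

Every character of "0011" already lies on an existing path (it is a prefix of some stored word).
No new nodes are needed: 0.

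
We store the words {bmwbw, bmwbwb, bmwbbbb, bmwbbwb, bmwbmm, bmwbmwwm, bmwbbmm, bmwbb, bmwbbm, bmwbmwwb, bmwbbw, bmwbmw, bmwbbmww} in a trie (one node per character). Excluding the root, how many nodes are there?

21

Count nodes per top-level branch (shared prefixes stored once):
  'b'-branch (bmwbb, bmwbbbb, bmwbbm, bmwbbmm, bmwbbmww, bmwbbw, bmwbbwb, bmwbmm, bmwbmw, bmwbmwwb, bmwbmwwm, bmwbw, bmwbwb): 21 nodes
Sum: 21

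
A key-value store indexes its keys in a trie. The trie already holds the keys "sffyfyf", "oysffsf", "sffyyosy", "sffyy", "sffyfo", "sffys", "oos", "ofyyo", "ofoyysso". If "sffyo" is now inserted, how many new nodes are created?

1

The longest prefix of "sffyo" already in the trie is "sffy" (length 4).
Each of the 1 remaining characters creates one node.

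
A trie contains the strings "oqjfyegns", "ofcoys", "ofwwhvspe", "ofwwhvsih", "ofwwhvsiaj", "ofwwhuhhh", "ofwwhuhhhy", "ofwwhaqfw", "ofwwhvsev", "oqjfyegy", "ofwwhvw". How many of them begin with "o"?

11

Walk to "o"; the words in its subtree are exactly those with that prefix.
Matches: "ofcoys", "ofwwhaqfw", "ofwwhuhhh", "ofwwhuhhhy", "ofwwhvsev", "ofwwhvsiaj", "ofwwhvsih", "ofwwhvspe", "ofwwhvw", "oqjfyegns", "oqjfyegy"
Count: 11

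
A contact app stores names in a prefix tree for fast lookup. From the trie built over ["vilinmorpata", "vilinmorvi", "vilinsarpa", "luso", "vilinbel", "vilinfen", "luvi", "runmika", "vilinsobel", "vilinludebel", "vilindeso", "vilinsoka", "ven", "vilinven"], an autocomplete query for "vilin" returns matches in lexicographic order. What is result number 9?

vilinsoka

DFS of the "vilin" subtree visits, in order: "vilinbel", "vilindeso", "vilinfen", "vilinludebel", "vilinmorpata", "vilinmorvi", "vilinsarpa", "vilinsobel", "vilinsoka", "vilinven"
Position 9: vilinsoka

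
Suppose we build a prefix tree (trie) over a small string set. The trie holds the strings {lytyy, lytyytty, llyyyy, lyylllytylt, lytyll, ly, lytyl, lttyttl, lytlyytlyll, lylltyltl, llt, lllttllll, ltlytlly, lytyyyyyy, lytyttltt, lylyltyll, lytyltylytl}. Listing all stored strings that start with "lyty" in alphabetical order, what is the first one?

lytyl

DFS of the "lyty" subtree visits, in order: "lytyl", "lytyll", "lytyltylytl", "lytyttltt", "lytyy", "lytyytty", "lytyyyyyy"
The 1st is lytyl.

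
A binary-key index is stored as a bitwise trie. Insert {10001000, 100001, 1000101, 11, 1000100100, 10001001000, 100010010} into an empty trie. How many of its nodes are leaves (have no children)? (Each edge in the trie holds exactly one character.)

5

A leaf is a node with no children — equivalently, the end of a word that is not a proper prefix of any other stored word.
Those words: "100001", "10001000", "10001001000", "1000101", "11"
Leaf count: 5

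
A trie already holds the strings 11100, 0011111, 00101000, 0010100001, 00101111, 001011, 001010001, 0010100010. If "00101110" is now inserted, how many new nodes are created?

1

The longest prefix of "00101110" already in the trie is "0010111" (length 7).
New nodes needed: |"00101110"| − 7 = 8 − 7 = 1.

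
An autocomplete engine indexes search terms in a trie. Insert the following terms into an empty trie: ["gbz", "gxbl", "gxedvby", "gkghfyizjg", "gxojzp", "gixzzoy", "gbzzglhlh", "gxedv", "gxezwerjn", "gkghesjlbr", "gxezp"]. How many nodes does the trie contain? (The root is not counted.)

Count nodes per top-level branch (shared prefixes stored once):
  'g'-branch (gbz, gbzzglhlh, gixzzoy, gkghesjlbr, gkghfyizjg, gxbl, gxedv, gxedvby, gxezp, gxezwerjn, gxojzp): 49 nodes
Sum: 49

49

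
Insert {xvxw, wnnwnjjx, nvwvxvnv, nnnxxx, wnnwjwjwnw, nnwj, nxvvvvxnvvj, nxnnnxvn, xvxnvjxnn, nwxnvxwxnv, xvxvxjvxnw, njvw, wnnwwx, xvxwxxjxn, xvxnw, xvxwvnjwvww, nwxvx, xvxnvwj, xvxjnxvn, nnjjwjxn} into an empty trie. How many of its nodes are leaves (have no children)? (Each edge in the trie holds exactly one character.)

19

Leaves are exactly the stored words that no other stored word extends.
Those words: "njvw", "nnjjwjxn", "nnnxxx", "nnwj", "nvwvxvnv", "nwxnvxwxnv", "nwxvx", "nxnnnxvn", "nxvvvvxnvvj", "wnnwjwjwnw", "wnnwnjjx", "wnnwwx", "xvxjnxvn", "xvxnvjxnn", "xvxnvwj", "xvxnw", "xvxvxjvxnw", "xvxwvnjwvww", "xvxwxxjxn"
Leaf count: 19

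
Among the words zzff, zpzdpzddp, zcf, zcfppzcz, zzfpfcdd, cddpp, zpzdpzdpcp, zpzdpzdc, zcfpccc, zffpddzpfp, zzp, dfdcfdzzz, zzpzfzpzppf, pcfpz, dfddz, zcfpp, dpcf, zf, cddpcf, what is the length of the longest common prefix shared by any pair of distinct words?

7

Equivalently: take the maximum, over all pairs, of their longest common prefix length.
"zpzdpzdc" and "zpzdpzddp" agree on "zpzdpzd" (7 characters) before diverging; nothing deeper is shared.
Longest shared-prefix length: 7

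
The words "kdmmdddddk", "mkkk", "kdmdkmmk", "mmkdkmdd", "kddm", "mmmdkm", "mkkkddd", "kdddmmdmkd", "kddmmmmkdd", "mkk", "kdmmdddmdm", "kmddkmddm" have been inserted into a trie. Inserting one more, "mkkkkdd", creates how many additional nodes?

3

Walking "mkkkkdd" from the root, the first 4 characters ("mkkk") follow existing edges; "k" is the first miss.
Each of the 3 remaining characters creates one node.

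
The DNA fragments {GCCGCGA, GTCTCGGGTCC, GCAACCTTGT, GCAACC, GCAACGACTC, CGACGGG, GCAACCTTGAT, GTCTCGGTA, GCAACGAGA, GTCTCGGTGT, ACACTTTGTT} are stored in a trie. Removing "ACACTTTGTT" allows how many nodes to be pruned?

Walk "ACACTTTGTT" from the leaf back toward the root, removing each node that no remaining word uses.
No other word shares any prefix with "ACACTTTGTT", so all 10 of its nodes go.
Nodes removed: 10

10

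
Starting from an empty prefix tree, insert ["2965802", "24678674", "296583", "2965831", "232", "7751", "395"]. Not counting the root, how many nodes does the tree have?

Trace insertions, counting only characters that open a new branch:
  "2965802" → 7 new (2, 9, 6, 5, 8, 0, 2)
  "24678674" → prefix "2" already present; 7 new (4, 6, 7, 8, 6, 7, 4)
  "296583" → prefix "29658" already present; 1 new (3)
  "2965831" → prefix "296583" already present; 1 new (1)
  "232" → prefix "2" already present; 2 new (3, 2)
  "7751" → 4 new (7, 7, 5, 1)
  "395" → 3 new (3, 9, 5)
Total nodes = 7 + 7 + 1 + 1 + 2 + 4 + 3 = 25

25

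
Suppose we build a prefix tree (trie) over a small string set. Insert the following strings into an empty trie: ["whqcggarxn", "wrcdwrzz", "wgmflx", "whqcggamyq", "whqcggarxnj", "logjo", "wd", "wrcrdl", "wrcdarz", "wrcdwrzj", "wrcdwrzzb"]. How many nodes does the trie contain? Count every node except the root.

40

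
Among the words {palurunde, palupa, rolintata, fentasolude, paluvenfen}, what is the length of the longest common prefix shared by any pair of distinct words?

4

Look for the deepest trie node that still has at least two words in its subtree.
"palupa" and "palurunde" agree on "palu" (4 characters) before diverging; nothing deeper is shared.
Longest shared-prefix length: 4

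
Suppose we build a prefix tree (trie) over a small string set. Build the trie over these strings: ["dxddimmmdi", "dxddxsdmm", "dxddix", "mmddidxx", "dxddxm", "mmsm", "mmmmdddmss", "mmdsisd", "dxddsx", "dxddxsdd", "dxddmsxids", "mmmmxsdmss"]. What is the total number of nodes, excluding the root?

54

Trace insertions, counting only characters that open a new branch:
  "dxddimmmdi" → 10 new (d, x, d, d, i, m, m, m, d, i)
  "dxddxsdmm" → prefix "dxdd" already present; 5 new (x, s, d, m, m)
  "dxddix" → prefix "dxddi" already present; 1 new (x)
  "mmddidxx" → 8 new (m, m, d, d, i, d, x, x)
  "dxddxm" → prefix "dxddx" already present; 1 new (m)
  "mmsm" → prefix "mm" already present; 2 new (s, m)
  "mmmmdddmss" → prefix "mm" already present; 8 new (m, m, d, d, d, m, s, s)
  "mmdsisd" → prefix "mmd" already present; 4 new (s, i, s, d)
  "dxddsx" → prefix "dxdd" already present; 2 new (s, x)
  "dxddxsdd" → prefix "dxddxsd" already present; 1 new (d)
  "dxddmsxids" → prefix "dxdd" already present; 6 new (m, s, x, i, d, s)
  "mmmmxsdmss" → prefix "mmmm" already present; 6 new (x, s, d, m, s, s)
Total nodes = 10 + 5 + 1 + 8 + 1 + 2 + 8 + 4 + 2 + 1 + 6 + 6 = 54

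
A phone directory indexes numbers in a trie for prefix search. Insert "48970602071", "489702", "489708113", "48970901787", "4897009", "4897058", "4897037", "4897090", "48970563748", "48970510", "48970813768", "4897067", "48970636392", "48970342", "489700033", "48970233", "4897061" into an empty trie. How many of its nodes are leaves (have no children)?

A leaf is a node with no children — equivalently, the end of a word that is not a proper prefix of any other stored word.
Those words: "489700033", "4897009", "48970233", "48970342", "4897037", "48970510", "48970563748", "4897058", "48970602071", "4897061", "48970636392", "4897067", "489708113", "48970813768", "48970901787"
Leaf count: 15

15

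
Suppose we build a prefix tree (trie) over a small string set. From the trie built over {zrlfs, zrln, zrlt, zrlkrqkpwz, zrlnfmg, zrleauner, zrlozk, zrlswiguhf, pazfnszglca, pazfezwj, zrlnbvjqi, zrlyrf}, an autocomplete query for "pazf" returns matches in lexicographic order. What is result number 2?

Words with prefix "pazf", in lexicographic order: "pazfezwj", "pazfnszglca"
The 2nd is pazfnszglca.

pazfnszglca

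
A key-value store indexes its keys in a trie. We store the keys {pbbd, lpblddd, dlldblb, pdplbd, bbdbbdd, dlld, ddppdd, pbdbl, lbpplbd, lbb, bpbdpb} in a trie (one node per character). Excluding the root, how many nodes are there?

For each word, the new-node count is its length minus the longest prefix already in the trie:
  "pbbd" → 4 new (p, b, b, d)
  "lpblddd" → 7 new (l, p, b, l, d, d, d)
  "dlldblb" → 7 new (d, l, l, d, b, l, b)
  "pdplbd" → prefix "p" already present; 5 new (d, p, l, b, d)
  "bbdbbdd" → 7 new (b, b, d, b, b, d, d)
  "dlld" → prefix "dlld" already present; 0 new (none)
  "ddppdd" → prefix "d" already present; 5 new (d, p, p, d, d)
  "pbdbl" → prefix "pb" already present; 3 new (d, b, l)
  "lbpplbd" → prefix "l" already present; 6 new (b, p, p, l, b, d)
  "lbb" → prefix "lb" already present; 1 new (b)
  "bpbdpb" → prefix "b" already present; 5 new (p, b, d, p, b)
Total nodes = 4 + 7 + 7 + 5 + 7 + 0 + 5 + 3 + 6 + 1 + 5 = 50

50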